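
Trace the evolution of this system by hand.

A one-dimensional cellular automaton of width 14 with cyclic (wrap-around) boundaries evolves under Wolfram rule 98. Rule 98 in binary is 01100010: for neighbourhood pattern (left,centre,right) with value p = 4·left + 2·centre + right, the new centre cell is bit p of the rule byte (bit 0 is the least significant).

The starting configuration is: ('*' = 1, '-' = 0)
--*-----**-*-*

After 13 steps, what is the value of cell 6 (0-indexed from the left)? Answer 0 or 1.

0

0) --*-----**-*-*
1) -*-----*-**-*-
2) *-----*-*-**--
3) -----*-*-*-*-*
4) ----*-*-*-*-*-
5) ---*-*-*-*-*--
6) --*-*-*-*-*---
7) -*-*-*-*-*----
8) *-*-*-*-*-----
9) -*-*-*-*-----*
10) *-*-*-*-----*-
11) -*-*-*-----*-*
12) *-*-*-----*-*-
13) -*-*-----*-*-*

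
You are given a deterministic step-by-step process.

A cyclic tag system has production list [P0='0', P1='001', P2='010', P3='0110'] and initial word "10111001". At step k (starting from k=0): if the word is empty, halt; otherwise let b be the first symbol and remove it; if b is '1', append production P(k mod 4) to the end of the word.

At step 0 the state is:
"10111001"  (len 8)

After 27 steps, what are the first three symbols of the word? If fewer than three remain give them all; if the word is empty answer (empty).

010

gen 0: "10111001"  (len 8)
gen 1: "01110010"  (len 8)
gen 2: "1110010"  (len 7)
gen 3: "110010010"  (len 9)
gen 4: "100100100110"  (len 12)
gen 5: "001001001100"  (len 12)
gen 6: "01001001100"  (len 11)
gen 7: "1001001100"  (len 10)
gen 8: "0010011000110"  (len 13)
gen 9: "010011000110"  (len 12)
gen 10: "10011000110"  (len 11)
gen 11: "0011000110010"  (len 13)
gen 12: "011000110010"  (len 12)
gen 13: "11000110010"  (len 11)
gen 14: "1000110010001"  (len 13)
gen 15: "000110010001010"  (len 15)
gen 16: "00110010001010"  (len 14)
gen 17: "0110010001010"  (len 13)
gen 18: "110010001010"  (len 12)
gen 19: "10010001010010"  (len 14)
gen 20: "00100010100100110"  (len 17)
gen 21: "0100010100100110"  (len 16)
gen 22: "100010100100110"  (len 15)
gen 23: "00010100100110010"  (len 17)
gen 24: "0010100100110010"  (len 16)
gen 25: "010100100110010"  (len 15)
gen 26: "10100100110010"  (len 14)
gen 27: "0100100110010010"  (len 16)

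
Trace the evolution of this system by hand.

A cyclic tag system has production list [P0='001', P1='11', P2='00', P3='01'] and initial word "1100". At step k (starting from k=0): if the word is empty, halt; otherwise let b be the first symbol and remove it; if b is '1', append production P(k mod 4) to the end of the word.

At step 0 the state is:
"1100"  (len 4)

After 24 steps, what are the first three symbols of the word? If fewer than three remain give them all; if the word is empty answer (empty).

01

[0] "1100"  (len 4)
[1] "100001"  (len 6)
[2] "0000111"  (len 7)
[3] "000111"  (len 6)
[4] "00111"  (len 5)
[5] "0111"  (len 4)
[6] "111"  (len 3)
[7] "1100"  (len 4)
[8] "10001"  (len 5)
[9] "0001001"  (len 7)
[10] "001001"  (len 6)
[11] "01001"  (len 5)
[12] "1001"  (len 4)
[13] "001001"  (len 6)
[14] "01001"  (len 5)
[15] "1001"  (len 4)
[16] "00101"  (len 5)
[17] "0101"  (len 4)
[18] "101"  (len 3)
[19] "0100"  (len 4)
[20] "100"  (len 3)
[21] "00001"  (len 5)
[22] "0001"  (len 4)
[23] "001"  (len 3)
[24] "01"  (len 2)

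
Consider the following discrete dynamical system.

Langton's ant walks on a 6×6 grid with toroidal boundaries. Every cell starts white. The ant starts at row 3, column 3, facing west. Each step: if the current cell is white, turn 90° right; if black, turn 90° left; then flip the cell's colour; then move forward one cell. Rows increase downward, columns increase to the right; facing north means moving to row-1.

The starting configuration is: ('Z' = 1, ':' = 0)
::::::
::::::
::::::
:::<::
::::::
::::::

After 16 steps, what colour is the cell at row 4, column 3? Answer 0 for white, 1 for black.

0) ::::::
::::::
::::::
:::<::
::::::
::::::
1) ::::::
::::::
:::^::
:::Z::
::::::
::::::
2) ::::::
::::::
:::Z>:
:::Z::
::::::
::::::
3) ::::::
::::::
:::ZZ:
:::Zv:
::::::
::::::
4) ::::::
::::::
:::ZZ:
:::<Z:
::::::
::::::
5) ::::::
::::::
:::ZZ:
::::Z:
:::v::
::::::
6) ::::::
::::::
:::ZZ:
::::Z:
::<Z::
::::::
7) ::::::
::::::
:::ZZ:
::^:Z:
::ZZ::
::::::
8) ::::::
::::::
:::ZZ:
::Z>Z:
::ZZ::
::::::
9) ::::::
::::::
:::ZZ:
::ZZZ:
::Zv::
::::::
10) ::::::
::::::
:::ZZ:
::ZZZ:
::Z:>:
::::::
11) ::::::
::::::
:::ZZ:
::ZZZ:
::Z:Z:
::::v:
12) ::::::
::::::
:::ZZ:
::ZZZ:
::Z:Z:
:::<Z:
13) ::::::
::::::
:::ZZ:
::ZZZ:
::Z^Z:
:::ZZ:
14) ::::::
::::::
:::ZZ:
::ZZZ:
::ZZ>:
:::ZZ:
15) ::::::
::::::
:::ZZ:
::ZZ^:
::ZZ::
:::ZZ:
16) ::::::
::::::
:::ZZ:
::Z<::
::ZZ::
:::ZZ:

1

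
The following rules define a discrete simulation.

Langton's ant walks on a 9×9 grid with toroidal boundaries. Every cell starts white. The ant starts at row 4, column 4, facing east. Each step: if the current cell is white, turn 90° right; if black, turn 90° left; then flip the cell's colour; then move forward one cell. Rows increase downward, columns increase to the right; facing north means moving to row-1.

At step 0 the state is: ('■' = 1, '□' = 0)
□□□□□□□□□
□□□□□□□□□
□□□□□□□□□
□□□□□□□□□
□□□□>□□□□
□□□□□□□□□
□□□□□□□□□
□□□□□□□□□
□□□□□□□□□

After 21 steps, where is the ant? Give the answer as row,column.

1,2

step 0: □□□□□□□□□
□□□□□□□□□
□□□□□□□□□
□□□□□□□□□
□□□□>□□□□
□□□□□□□□□
□□□□□□□□□
□□□□□□□□□
□□□□□□□□□
step 1: □□□□□□□□□
□□□□□□□□□
□□□□□□□□□
□□□□□□□□□
□□□□■□□□□
□□□□v□□□□
□□□□□□□□□
□□□□□□□□□
□□□□□□□□□
step 2: □□□□□□□□□
□□□□□□□□□
□□□□□□□□□
□□□□□□□□□
□□□□■□□□□
□□□<■□□□□
□□□□□□□□□
□□□□□□□□□
□□□□□□□□□
step 3: □□□□□□□□□
□□□□□□□□□
□□□□□□□□□
□□□□□□□□□
□□□^■□□□□
□□□■■□□□□
□□□□□□□□□
□□□□□□□□□
□□□□□□□□□
step 4: □□□□□□□□□
□□□□□□□□□
□□□□□□□□□
□□□□□□□□□
□□□■>□□□□
□□□■■□□□□
□□□□□□□□□
□□□□□□□□□
□□□□□□□□□
step 5: □□□□□□□□□
□□□□□□□□□
□□□□□□□□□
□□□□^□□□□
□□□■□□□□□
□□□■■□□□□
□□□□□□□□□
□□□□□□□□□
□□□□□□□□□
step 6: □□□□□□□□□
□□□□□□□□□
□□□□□□□□□
□□□□■>□□□
□□□■□□□□□
□□□■■□□□□
□□□□□□□□□
□□□□□□□□□
□□□□□□□□□
step 7: □□□□□□□□□
□□□□□□□□□
□□□□□□□□□
□□□□■■□□□
□□□■□v□□□
□□□■■□□□□
□□□□□□□□□
□□□□□□□□□
□□□□□□□□□
step 8: □□□□□□□□□
□□□□□□□□□
□□□□□□□□□
□□□□■■□□□
□□□■<■□□□
□□□■■□□□□
□□□□□□□□□
□□□□□□□□□
□□□□□□□□□
step 9: □□□□□□□□□
□□□□□□□□□
□□□□□□□□□
□□□□^■□□□
□□□■■■□□□
□□□■■□□□□
□□□□□□□□□
□□□□□□□□□
□□□□□□□□□
step 10: □□□□□□□□□
□□□□□□□□□
□□□□□□□□□
□□□<□■□□□
□□□■■■□□□
□□□■■□□□□
□□□□□□□□□
□□□□□□□□□
□□□□□□□□□
step 11: □□□□□□□□□
□□□□□□□□□
□□□^□□□□□
□□□■□■□□□
□□□■■■□□□
□□□■■□□□□
□□□□□□□□□
□□□□□□□□□
□□□□□□□□□
step 12: □□□□□□□□□
□□□□□□□□□
□□□■>□□□□
□□□■□■□□□
□□□■■■□□□
□□□■■□□□□
□□□□□□□□□
□□□□□□□□□
□□□□□□□□□
step 13: □□□□□□□□□
□□□□□□□□□
□□□■■□□□□
□□□■v■□□□
□□□■■■□□□
□□□■■□□□□
□□□□□□□□□
□□□□□□□□□
□□□□□□□□□
step 14: □□□□□□□□□
□□□□□□□□□
□□□■■□□□□
□□□<■■□□□
□□□■■■□□□
□□□■■□□□□
□□□□□□□□□
□□□□□□□□□
□□□□□□□□□
step 15: □□□□□□□□□
□□□□□□□□□
□□□■■□□□□
□□□□■■□□□
□□□v■■□□□
□□□■■□□□□
□□□□□□□□□
□□□□□□□□□
□□□□□□□□□
step 16: □□□□□□□□□
□□□□□□□□□
□□□■■□□□□
□□□□■■□□□
□□□□>■□□□
□□□■■□□□□
□□□□□□□□□
□□□□□□□□□
□□□□□□□□□
step 17: □□□□□□□□□
□□□□□□□□□
□□□■■□□□□
□□□□^■□□□
□□□□□■□□□
□□□■■□□□□
□□□□□□□□□
□□□□□□□□□
□□□□□□□□□
step 18: □□□□□□□□□
□□□□□□□□□
□□□■■□□□□
□□□<□■□□□
□□□□□■□□□
□□□■■□□□□
□□□□□□□□□
□□□□□□□□□
□□□□□□□□□
step 19: □□□□□□□□□
□□□□□□□□□
□□□^■□□□□
□□□■□■□□□
□□□□□■□□□
□□□■■□□□□
□□□□□□□□□
□□□□□□□□□
□□□□□□□□□
step 20: □□□□□□□□□
□□□□□□□□□
□□<□■□□□□
□□□■□■□□□
□□□□□■□□□
□□□■■□□□□
□□□□□□□□□
□□□□□□□□□
□□□□□□□□□
step 21: □□□□□□□□□
□□^□□□□□□
□□■□■□□□□
□□□■□■□□□
□□□□□■□□□
□□□■■□□□□
□□□□□□□□□
□□□□□□□□□
□□□□□□□□□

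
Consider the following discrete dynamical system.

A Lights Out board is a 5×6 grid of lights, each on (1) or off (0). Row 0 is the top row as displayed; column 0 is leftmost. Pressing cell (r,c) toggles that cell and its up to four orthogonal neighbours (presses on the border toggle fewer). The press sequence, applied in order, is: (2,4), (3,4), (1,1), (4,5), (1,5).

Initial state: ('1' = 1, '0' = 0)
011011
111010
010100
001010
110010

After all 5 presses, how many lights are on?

t=0: 011011
111010
010100
001010
110010
t=1: 011011
111000
010011
001000
110010
t=2: 011011
111000
010001
001111
110000
t=3: 001011
000000
000001
001111
110000
t=4: 001011
000000
000001
001110
110011
t=5: 001010
000011
000000
001110
110011

11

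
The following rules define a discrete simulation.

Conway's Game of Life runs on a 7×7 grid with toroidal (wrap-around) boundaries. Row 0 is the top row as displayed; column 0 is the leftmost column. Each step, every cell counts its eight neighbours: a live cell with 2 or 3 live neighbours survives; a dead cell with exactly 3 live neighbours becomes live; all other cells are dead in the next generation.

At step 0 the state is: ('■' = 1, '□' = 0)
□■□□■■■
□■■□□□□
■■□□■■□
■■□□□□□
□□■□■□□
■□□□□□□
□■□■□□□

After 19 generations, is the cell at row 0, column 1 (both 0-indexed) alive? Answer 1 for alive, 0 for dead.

gen 0: □■□□■■■
□■■□□□□
■■□□■■□
■■□□□□□
□□■□■□□
■□□□□□□
□■□■□□□
gen 1: □■□■■■□
□□■■□□□
□□□□□□■
■□■■■■■
■□□□□□□
□■■■□□□
□■■□■■■
gen 2: ■■□□□□■
□□■■□■□
■■□□□□■
■■□■■■□
■□□□□■□
□□□■■■■
□□□□□□■
gen 3: ■■■□□■■
□□■□□■□
□□□□□□□
□□■□■■□
■■■□□□□
■□□□■□□
□□□□■□□
gen 4: ■■■■■■■
■□■□□■□
□□□■■■□
□□■■□□□
■□■□■■■
■□□■□□□
□□□■■□□
gen 5: ■□□□□□□
■□□□□□□
□■□□□■■
□■■□□□□
■□■□■■■
■■■□□□□
□□□□□□□
gen 6: □□□□□□□
■■□□□□□
□■■□□□■
□□■■■□□
□□□□□■■
■□■■□■□
■□□□□□□
gen 7: ■■□□□□□
■■■□□□□
□□□□□□□
■■■■■□■
□■□□□■■
■■□□■■□
□■□□□□■
gen 8: □□□□□□■
■□■□□□□
□□□□□□■
□■■■■□■
□□□□□□□
□■■□■□□
□□■□□■■
gen 9: ■■□□□■■
■□□□□□■
□□□□□■■
■□■■□■□
■□□□■■□
□■■■□■□
■■■■□■■
gen 10: □□□□■□□
□■□□□□□
□■□□■■□
■■□■□□□
■□□□□■□
□□□□□□□
□□□■□□□
gen 11: □□□□□□□
□□□□■■□
□■□□■□□
■■■□□■□
■■□□□□■
□□□□□□□
□□□□□□□
gen 12: □□□□□□□
□□□□■■□
■■■■■□■
□□■□□■□
□□■□□□■
■□□□□□□
□□□□□□□
gen 13: □□□□□□□
■■■□■■■
■■■□□□■
□□□□■■□
□■□□□□■
□□□□□□□
□□□□□□□
gen 14: ■■□□□■■
□□■■□■□
□□■□□□□
□□■□□■□
□□□□□■□
□□□□□□□
□□□□□□□
gen 15: ■■■□■■■
■□■■■■□
□■■□■□□
□□□□□□□
□□□□□□□
□□□□□□□
■□□□□□■
gen 16: □□■□□□□
□□□□□□□
□■■□■■□
□□□□□□□
□□□□□□□
□□□□□□□
□□□□□□□
gen 17: □□□□□□□
□■■■□□□
□□□□□□□
□□□□□□□
□□□□□□□
□□□□□□□
□□□□□□□
gen 18: □□■□□□□
□□■□□□□
□□■□□□□
□□□□□□□
□□□□□□□
□□□□□□□
□□□□□□□
gen 19: □□□□□□□
□■■■□□□
□□□□□□□
□□□□□□□
□□□□□□□
□□□□□□□
□□□□□□□

0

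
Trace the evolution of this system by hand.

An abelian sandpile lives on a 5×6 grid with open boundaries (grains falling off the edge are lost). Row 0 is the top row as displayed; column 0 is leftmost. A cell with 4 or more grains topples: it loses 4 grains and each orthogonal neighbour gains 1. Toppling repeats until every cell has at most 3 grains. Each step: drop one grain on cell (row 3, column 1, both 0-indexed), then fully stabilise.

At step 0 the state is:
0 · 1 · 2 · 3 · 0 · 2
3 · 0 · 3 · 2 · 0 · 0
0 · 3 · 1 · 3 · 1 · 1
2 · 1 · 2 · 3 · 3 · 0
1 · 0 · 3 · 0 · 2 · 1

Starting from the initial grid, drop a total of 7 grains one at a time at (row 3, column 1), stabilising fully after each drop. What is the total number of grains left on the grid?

0) 0 · 1 · 2 · 3 · 0 · 2
3 · 0 · 3 · 2 · 0 · 0
0 · 3 · 1 · 3 · 1 · 1
2 · 1 · 2 · 3 · 3 · 0
1 · 0 · 3 · 0 · 2 · 1
1) 0 · 1 · 2 · 3 · 0 · 2
3 · 0 · 3 · 2 · 0 · 0
0 · 3 · 1 · 3 · 1 · 1
2 · 2 · 2 · 3 · 3 · 0
1 · 0 · 3 · 0 · 2 · 1
2) 0 · 1 · 2 · 3 · 0 · 2
3 · 0 · 3 · 2 · 0 · 0
0 · 3 · 1 · 3 · 1 · 1
2 · 3 · 2 · 3 · 3 · 0
1 · 0 · 3 · 0 · 2 · 1
3) 0 · 1 · 2 · 3 · 0 · 2
3 · 1 · 3 · 2 · 0 · 0
1 · 0 · 2 · 3 · 1 · 1
3 · 1 · 3 · 3 · 3 · 0
1 · 1 · 3 · 0 · 2 · 1
4) 0 · 1 · 2 · 3 · 0 · 2
3 · 1 · 3 · 2 · 0 · 0
1 · 0 · 2 · 3 · 1 · 1
3 · 2 · 3 · 3 · 3 · 0
1 · 1 · 3 · 0 · 2 · 1
5) 0 · 1 · 2 · 3 · 0 · 2
3 · 1 · 3 · 2 · 0 · 0
1 · 0 · 2 · 3 · 1 · 1
3 · 3 · 3 · 3 · 3 · 0
1 · 1 · 3 · 0 · 2 · 1
6) 0 · 2 · 0 · 1 · 1 · 2
3 · 2 · 2 · 1 · 1 · 0
2 · 2 · 1 · 2 · 3 · 1
0 · 2 · 3 · 2 · 0 · 1
2 · 3 · 0 · 2 · 3 · 1
7) 0 · 2 · 0 · 1 · 1 · 2
3 · 2 · 2 · 1 · 1 · 0
2 · 2 · 1 · 2 · 3 · 1
0 · 3 · 3 · 2 · 0 · 1
2 · 3 · 0 · 2 · 3 · 1

46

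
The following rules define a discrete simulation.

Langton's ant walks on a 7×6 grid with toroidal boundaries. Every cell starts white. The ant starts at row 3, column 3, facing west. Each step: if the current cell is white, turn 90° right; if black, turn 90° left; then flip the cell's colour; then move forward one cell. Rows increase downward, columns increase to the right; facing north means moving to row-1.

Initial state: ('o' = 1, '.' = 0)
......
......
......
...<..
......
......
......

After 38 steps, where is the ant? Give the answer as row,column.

0) ......
......
......
...<..
......
......
......
1) ......
......
...^..
...o..
......
......
......
2) ......
......
...o>.
...o..
......
......
......
3) ......
......
...oo.
...ov.
......
......
......
4) ......
......
...oo.
...<o.
......
......
......
5) ......
......
...oo.
....o.
...v..
......
......
6) ......
......
...oo.
....o.
..<o..
......
......
7) ......
......
...oo.
..^.o.
..oo..
......
......
8) ......
......
...oo.
..o>o.
..oo..
......
......
9) ......
......
...oo.
..ooo.
..ov..
......
......
10) ......
......
...oo.
..ooo.
..o.>.
......
......
11) ......
......
...oo.
..ooo.
..o.o.
....v.
......
12) ......
......
...oo.
..ooo.
..o.o.
...<o.
......
13) ......
......
...oo.
..ooo.
..o^o.
...oo.
......
14) ......
......
...oo.
..ooo.
..oo>.
...oo.
......
15) ......
......
...oo.
..oo^.
..oo..
...oo.
......
16) ......
......
...oo.
..o<..
..oo..
...oo.
......
17) ......
......
...oo.
..o...
..ov..
...oo.
......
18) ......
......
...oo.
..o...
..o.>.
...oo.
......
19) ......
......
...oo.
..o...
..o.o.
...ov.
......
20) ......
......
...oo.
..o...
..o.o.
...o.>
......
21) ......
......
...oo.
..o...
..o.o.
...o.o
.....v
22) ......
......
...oo.
..o...
..o.o.
...o.o
....<o
23) ......
......
...oo.
..o...
..o.o.
...o^o
....oo
24) ......
......
...oo.
..o...
..o.o.
...oo>
....oo
25) ......
......
...oo.
..o...
..o.o^
...oo.
....oo
26) ......
......
...oo.
..o...
>.o.oo
...oo.
....oo
27) ......
......
...oo.
..o...
o.o.oo
v..oo.
....oo
28) ......
......
...oo.
..o...
o.o.oo
o..oo<
....oo
29) ......
......
...oo.
..o...
o.o.o^
o..ooo
....oo
30) ......
......
...oo.
..o...
o.o.<.
o..ooo
....oo
31) ......
......
...oo.
..o...
o.o...
o..ovo
....oo
32) ......
......
...oo.
..o...
o.o...
o..o.>
....oo
33) ......
......
...oo.
..o...
o.o..^
o..o..
....oo
34) ......
......
...oo.
..o...
>.o..o
o..o..
....oo
35) ......
......
...oo.
^.o...
..o..o
o..o..
....oo
36) ......
......
...oo.
o>o...
..o..o
o..o..
....oo
37) ......
......
...oo.
ooo...
.vo..o
o..o..
....oo
38) ......
......
...oo.
ooo...
<oo..o
o..o..
....oo

4,0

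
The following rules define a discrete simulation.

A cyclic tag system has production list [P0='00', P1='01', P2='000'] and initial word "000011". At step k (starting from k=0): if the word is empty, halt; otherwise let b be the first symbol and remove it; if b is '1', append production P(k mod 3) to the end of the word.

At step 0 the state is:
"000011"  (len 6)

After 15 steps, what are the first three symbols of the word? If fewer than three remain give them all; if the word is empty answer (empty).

(empty)

0) "000011"  (len 6)
1) "00011"  (len 5)
2) "0011"  (len 4)
3) "011"  (len 3)
4) "11"  (len 2)
5) "101"  (len 3)
6) "01000"  (len 5)
7) "1000"  (len 4)
8) "00001"  (len 5)
9) "0001"  (len 4)
10) "001"  (len 3)
11) "01"  (len 2)
12) "1"  (len 1)
13) "00"  (len 2)
14) "0"  (len 1)
15) (halted — word empty)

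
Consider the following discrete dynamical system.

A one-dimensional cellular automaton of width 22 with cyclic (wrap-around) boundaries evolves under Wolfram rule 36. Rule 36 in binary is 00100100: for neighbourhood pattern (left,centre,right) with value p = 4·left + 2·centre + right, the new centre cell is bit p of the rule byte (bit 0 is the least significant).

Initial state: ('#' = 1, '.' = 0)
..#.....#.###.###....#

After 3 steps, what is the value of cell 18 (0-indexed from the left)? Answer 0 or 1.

0) ..#.....#.###.###....#
1) ..#.....##...#.......#
2) ..#..........#.......#
3) ..#..........#.......#

0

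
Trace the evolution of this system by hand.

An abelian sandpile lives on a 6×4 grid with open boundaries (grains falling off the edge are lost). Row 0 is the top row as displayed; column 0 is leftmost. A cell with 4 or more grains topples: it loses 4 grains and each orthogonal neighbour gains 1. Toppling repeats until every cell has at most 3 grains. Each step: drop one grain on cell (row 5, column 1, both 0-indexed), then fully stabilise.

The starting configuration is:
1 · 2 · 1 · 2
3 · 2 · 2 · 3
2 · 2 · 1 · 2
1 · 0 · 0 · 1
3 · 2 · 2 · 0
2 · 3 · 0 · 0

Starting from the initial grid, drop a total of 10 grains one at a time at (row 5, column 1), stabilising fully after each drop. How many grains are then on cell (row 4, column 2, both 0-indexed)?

[0] 1 · 2 · 1 · 2
3 · 2 · 2 · 3
2 · 2 · 1 · 2
1 · 0 · 0 · 1
3 · 2 · 2 · 0
2 · 3 · 0 · 0
[1] 1 · 2 · 1 · 2
3 · 2 · 2 · 3
2 · 2 · 1 · 2
1 · 0 · 0 · 1
3 · 3 · 2 · 0
3 · 0 · 1 · 0
[2] 1 · 2 · 1 · 2
3 · 2 · 2 · 3
2 · 2 · 1 · 2
1 · 0 · 0 · 1
3 · 3 · 2 · 0
3 · 1 · 1 · 0
[3] 1 · 2 · 1 · 2
3 · 2 · 2 · 3
2 · 2 · 1 · 2
1 · 0 · 0 · 1
3 · 3 · 2 · 0
3 · 2 · 1 · 0
[4] 1 · 2 · 1 · 2
3 · 2 · 2 · 3
2 · 2 · 1 · 2
1 · 0 · 0 · 1
3 · 3 · 2 · 0
3 · 3 · 1 · 0
[5] 1 · 2 · 1 · 2
3 · 2 · 2 · 3
2 · 2 · 1 · 2
2 · 1 · 0 · 1
1 · 1 · 3 · 0
1 · 2 · 2 · 0
[6] 1 · 2 · 1 · 2
3 · 2 · 2 · 3
2 · 2 · 1 · 2
2 · 1 · 0 · 1
1 · 1 · 3 · 0
1 · 3 · 2 · 0
[7] 1 · 2 · 1 · 2
3 · 2 · 2 · 3
2 · 2 · 1 · 2
2 · 1 · 0 · 1
1 · 2 · 3 · 0
2 · 0 · 3 · 0
[8] 1 · 2 · 1 · 2
3 · 2 · 2 · 3
2 · 2 · 1 · 2
2 · 1 · 0 · 1
1 · 2 · 3 · 0
2 · 1 · 3 · 0
[9] 1 · 2 · 1 · 2
3 · 2 · 2 · 3
2 · 2 · 1 · 2
2 · 1 · 0 · 1
1 · 2 · 3 · 0
2 · 2 · 3 · 0
[10] 1 · 2 · 1 · 2
3 · 2 · 2 · 3
2 · 2 · 1 · 2
2 · 1 · 0 · 1
1 · 2 · 3 · 0
2 · 3 · 3 · 0

3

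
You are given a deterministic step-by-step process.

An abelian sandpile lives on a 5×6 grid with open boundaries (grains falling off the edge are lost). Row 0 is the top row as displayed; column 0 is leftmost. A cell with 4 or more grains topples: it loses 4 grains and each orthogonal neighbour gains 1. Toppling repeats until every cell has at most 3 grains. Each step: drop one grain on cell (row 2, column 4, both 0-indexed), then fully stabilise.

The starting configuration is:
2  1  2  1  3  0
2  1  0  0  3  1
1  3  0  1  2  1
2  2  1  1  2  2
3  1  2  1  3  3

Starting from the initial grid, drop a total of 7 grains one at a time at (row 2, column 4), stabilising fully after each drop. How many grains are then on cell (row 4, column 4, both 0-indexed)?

1

step 0: 2  1  2  1  3  0
2  1  0  0  3  1
1  3  0  1  2  1
2  2  1  1  2  2
3  1  2  1  3  3
step 1: 2  1  2  1  3  0
2  1  0  0  3  1
1  3  0  1  3  1
2  2  1  1  2  2
3  1  2  1  3  3
step 2: 2  1  2  2  0  1
2  1  0  1  1  2
1  3  0  2  1  2
2  2  1  1  3  2
3  1  2  1  3  3
step 3: 2  1  2  2  0  1
2  1  0  1  1  2
1  3  0  2  2  2
2  2  1  1  3  2
3  1  2  1  3  3
step 4: 2  1  2  2  0  1
2  1  0  1  1  2
1  3  0  2  3  2
2  2  1  1  3  2
3  1  2  1  3  3
step 5: 2  1  2  2  0  1
2  1  0  1  2  3
1  3  0  3  2  0
2  2  1  2  2  1
3  1  2  2  1  1
step 6: 2  1  2  2  0  1
2  1  0  1  2  3
1  3  0  3  3  0
2  2  1  2  2  1
3  1  2  2  1  1
step 7: 2  1  2  2  0  1
2  1  0  2  3  3
1  3  1  0  1  1
2  2  1  3  3  1
3  1  2  2  1  1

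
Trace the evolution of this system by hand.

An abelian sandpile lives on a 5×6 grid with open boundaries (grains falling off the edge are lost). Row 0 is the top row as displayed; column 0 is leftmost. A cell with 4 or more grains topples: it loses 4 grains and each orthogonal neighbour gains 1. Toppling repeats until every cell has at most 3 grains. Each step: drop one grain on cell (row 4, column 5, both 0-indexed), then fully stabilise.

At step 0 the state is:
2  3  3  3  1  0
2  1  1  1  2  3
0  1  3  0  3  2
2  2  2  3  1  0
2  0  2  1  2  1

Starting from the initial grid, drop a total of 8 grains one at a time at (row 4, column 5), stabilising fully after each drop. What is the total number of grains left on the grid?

52

k=0  2  3  3  3  1  0
2  1  1  1  2  3
0  1  3  0  3  2
2  2  2  3  1  0
2  0  2  1  2  1
k=1  2  3  3  3  1  0
2  1  1  1  2  3
0  1  3  0  3  2
2  2  2  3  1  0
2  0  2  1  2  2
k=2  2  3  3  3  1  0
2  1  1  1  2  3
0  1  3  0  3  2
2  2  2  3  1  0
2  0  2  1  2  3
k=3  2  3  3  3  1  0
2  1  1  1  2  3
0  1  3  0  3  2
2  2  2  3  1  1
2  0  2  1  3  0
k=4  2  3  3  3  1  0
2  1  1  1  2  3
0  1  3  0  3  2
2  2  2  3  1  1
2  0  2  1  3  1
k=5  2  3  3  3  1  0
2  1  1  1  2  3
0  1  3  0  3  2
2  2  2  3  1  1
2  0  2  1  3  2
k=6  2  3  3  3  1  0
2  1  1  1  2  3
0  1  3  0  3  2
2  2  2  3  1  1
2  0  2  1  3  3
k=7  2  3  3  3  1  0
2  1  1  1  2  3
0  1  3  0  3  2
2  2  2  3  2  2
2  0  2  2  0  1
k=8  2  3  3  3  1  0
2  1  1  1  2  3
0  1  3  0  3  2
2  2  2  3  2  2
2  0  2  2  0  2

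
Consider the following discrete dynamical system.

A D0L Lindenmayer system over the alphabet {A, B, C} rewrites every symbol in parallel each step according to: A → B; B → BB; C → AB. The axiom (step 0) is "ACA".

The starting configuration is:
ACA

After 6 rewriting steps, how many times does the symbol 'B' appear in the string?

112

step 0: ACA
step 1: BABB
step 2: BBBBBBB
step 3: BBBBBBBBBBBBBB
step 4: BBBBBBBBBBBBBBBBBBBBBBBBBBBB
step 5: BBBBBBBBBBBBBBBBBBBBBBBBBBBBBBBBBBBBBBBBBBBBBBBBBBBBBBBB
step 6: BBBBBBBBBBBBBBBBBBBBBBBBBBBBBBBBBBBBBBBBBBBBBBBBBBBBBBBBBBBBBBBBBBBBBBBBBBBBBBBBBBBBBBBBBBBBBBBBBBBBBBBBBBBBBBBB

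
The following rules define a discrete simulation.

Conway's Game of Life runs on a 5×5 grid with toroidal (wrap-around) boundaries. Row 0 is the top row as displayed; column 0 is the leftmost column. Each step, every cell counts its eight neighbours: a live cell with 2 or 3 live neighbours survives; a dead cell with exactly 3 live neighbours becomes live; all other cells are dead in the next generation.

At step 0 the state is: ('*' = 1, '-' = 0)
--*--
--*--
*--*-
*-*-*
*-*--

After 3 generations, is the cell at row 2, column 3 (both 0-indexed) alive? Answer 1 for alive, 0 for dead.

0) --*--
--*--
*--*-
*-*-*
*-*--
1) --**-
-***-
*-**-
*-*--
*-*-*
2) *----
-----
*----
*-*--
*-*-*
3) **--*
-----
-*---
*--*-
*--**

0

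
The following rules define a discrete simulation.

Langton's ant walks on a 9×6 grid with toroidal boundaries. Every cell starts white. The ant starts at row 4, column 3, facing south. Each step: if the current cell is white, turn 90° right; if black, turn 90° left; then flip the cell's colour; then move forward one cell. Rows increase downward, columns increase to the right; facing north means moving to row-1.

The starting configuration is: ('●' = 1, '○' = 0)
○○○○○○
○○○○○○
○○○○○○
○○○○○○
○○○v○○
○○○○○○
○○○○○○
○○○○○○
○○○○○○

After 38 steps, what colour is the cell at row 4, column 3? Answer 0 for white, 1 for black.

gen 0: ○○○○○○
○○○○○○
○○○○○○
○○○○○○
○○○v○○
○○○○○○
○○○○○○
○○○○○○
○○○○○○
gen 1: ○○○○○○
○○○○○○
○○○○○○
○○○○○○
○○<●○○
○○○○○○
○○○○○○
○○○○○○
○○○○○○
gen 2: ○○○○○○
○○○○○○
○○○○○○
○○^○○○
○○●●○○
○○○○○○
○○○○○○
○○○○○○
○○○○○○
gen 3: ○○○○○○
○○○○○○
○○○○○○
○○●>○○
○○●●○○
○○○○○○
○○○○○○
○○○○○○
○○○○○○
gen 4: ○○○○○○
○○○○○○
○○○○○○
○○●●○○
○○●v○○
○○○○○○
○○○○○○
○○○○○○
○○○○○○
gen 5: ○○○○○○
○○○○○○
○○○○○○
○○●●○○
○○●○>○
○○○○○○
○○○○○○
○○○○○○
○○○○○○
gen 6: ○○○○○○
○○○○○○
○○○○○○
○○●●○○
○○●○●○
○○○○v○
○○○○○○
○○○○○○
○○○○○○
gen 7: ○○○○○○
○○○○○○
○○○○○○
○○●●○○
○○●○●○
○○○<●○
○○○○○○
○○○○○○
○○○○○○
gen 8: ○○○○○○
○○○○○○
○○○○○○
○○●●○○
○○●^●○
○○○●●○
○○○○○○
○○○○○○
○○○○○○
gen 9: ○○○○○○
○○○○○○
○○○○○○
○○●●○○
○○●●>○
○○○●●○
○○○○○○
○○○○○○
○○○○○○
gen 10: ○○○○○○
○○○○○○
○○○○○○
○○●●^○
○○●●○○
○○○●●○
○○○○○○
○○○○○○
○○○○○○
gen 11: ○○○○○○
○○○○○○
○○○○○○
○○●●●>
○○●●○○
○○○●●○
○○○○○○
○○○○○○
○○○○○○
gen 12: ○○○○○○
○○○○○○
○○○○○○
○○●●●●
○○●●○v
○○○●●○
○○○○○○
○○○○○○
○○○○○○
gen 13: ○○○○○○
○○○○○○
○○○○○○
○○●●●●
○○●●<●
○○○●●○
○○○○○○
○○○○○○
○○○○○○
gen 14: ○○○○○○
○○○○○○
○○○○○○
○○●●^●
○○●●●●
○○○●●○
○○○○○○
○○○○○○
○○○○○○
gen 15: ○○○○○○
○○○○○○
○○○○○○
○○●<○●
○○●●●●
○○○●●○
○○○○○○
○○○○○○
○○○○○○
gen 16: ○○○○○○
○○○○○○
○○○○○○
○○●○○●
○○●v●●
○○○●●○
○○○○○○
○○○○○○
○○○○○○
gen 17: ○○○○○○
○○○○○○
○○○○○○
○○●○○●
○○●○>●
○○○●●○
○○○○○○
○○○○○○
○○○○○○
gen 18: ○○○○○○
○○○○○○
○○○○○○
○○●○^●
○○●○○●
○○○●●○
○○○○○○
○○○○○○
○○○○○○
gen 19: ○○○○○○
○○○○○○
○○○○○○
○○●○●>
○○●○○●
○○○●●○
○○○○○○
○○○○○○
○○○○○○
gen 20: ○○○○○○
○○○○○○
○○○○○^
○○●○●○
○○●○○●
○○○●●○
○○○○○○
○○○○○○
○○○○○○
gen 21: ○○○○○○
○○○○○○
>○○○○●
○○●○●○
○○●○○●
○○○●●○
○○○○○○
○○○○○○
○○○○○○
gen 22: ○○○○○○
○○○○○○
●○○○○●
v○●○●○
○○●○○●
○○○●●○
○○○○○○
○○○○○○
○○○○○○
gen 23: ○○○○○○
○○○○○○
●○○○○●
●○●○●<
○○●○○●
○○○●●○
○○○○○○
○○○○○○
○○○○○○
gen 24: ○○○○○○
○○○○○○
●○○○○^
●○●○●●
○○●○○●
○○○●●○
○○○○○○
○○○○○○
○○○○○○
gen 25: ○○○○○○
○○○○○○
●○○○<○
●○●○●●
○○●○○●
○○○●●○
○○○○○○
○○○○○○
○○○○○○
gen 26: ○○○○○○
○○○○^○
●○○○●○
●○●○●●
○○●○○●
○○○●●○
○○○○○○
○○○○○○
○○○○○○
gen 27: ○○○○○○
○○○○●>
●○○○●○
●○●○●●
○○●○○●
○○○●●○
○○○○○○
○○○○○○
○○○○○○
gen 28: ○○○○○○
○○○○●●
●○○○●v
●○●○●●
○○●○○●
○○○●●○
○○○○○○
○○○○○○
○○○○○○
gen 29: ○○○○○○
○○○○●●
●○○○<●
●○●○●●
○○●○○●
○○○●●○
○○○○○○
○○○○○○
○○○○○○
gen 30: ○○○○○○
○○○○●●
●○○○○●
●○●○v●
○○●○○●
○○○●●○
○○○○○○
○○○○○○
○○○○○○
gen 31: ○○○○○○
○○○○●●
●○○○○●
●○●○○>
○○●○○●
○○○●●○
○○○○○○
○○○○○○
○○○○○○
gen 32: ○○○○○○
○○○○●●
●○○○○^
●○●○○○
○○●○○●
○○○●●○
○○○○○○
○○○○○○
○○○○○○
gen 33: ○○○○○○
○○○○●●
●○○○<○
●○●○○○
○○●○○●
○○○●●○
○○○○○○
○○○○○○
○○○○○○
gen 34: ○○○○○○
○○○○^●
●○○○●○
●○●○○○
○○●○○●
○○○●●○
○○○○○○
○○○○○○
○○○○○○
gen 35: ○○○○○○
○○○<○●
●○○○●○
●○●○○○
○○●○○●
○○○●●○
○○○○○○
○○○○○○
○○○○○○
gen 36: ○○○^○○
○○○●○●
●○○○●○
●○●○○○
○○●○○●
○○○●●○
○○○○○○
○○○○○○
○○○○○○
gen 37: ○○○●>○
○○○●○●
●○○○●○
●○●○○○
○○●○○●
○○○●●○
○○○○○○
○○○○○○
○○○○○○
gen 38: ○○○●●○
○○○●v●
●○○○●○
●○●○○○
○○●○○●
○○○●●○
○○○○○○
○○○○○○
○○○○○○

0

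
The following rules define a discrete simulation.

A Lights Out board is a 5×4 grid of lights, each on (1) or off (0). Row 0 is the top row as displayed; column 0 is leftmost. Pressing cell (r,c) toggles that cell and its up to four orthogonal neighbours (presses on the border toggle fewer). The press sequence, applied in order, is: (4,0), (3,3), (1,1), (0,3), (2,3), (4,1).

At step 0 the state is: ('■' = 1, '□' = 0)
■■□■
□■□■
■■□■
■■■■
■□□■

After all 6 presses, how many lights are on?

11

step 0: ■■□■
□■□■
■■□■
■■■■
■□□■
step 1: ■■□■
□■□■
■■□■
□■■■
□■□■
step 2: ■■□■
□■□■
■■□□
□■□□
□■□□
step 3: ■□□■
■□■■
■□□□
□■□□
□■□□
step 4: ■□■□
■□■□
■□□□
□■□□
□■□□
step 5: ■□■□
■□■■
■□■■
□■□■
□■□□
step 6: ■□■□
■□■■
■□■■
□□□■
■□■□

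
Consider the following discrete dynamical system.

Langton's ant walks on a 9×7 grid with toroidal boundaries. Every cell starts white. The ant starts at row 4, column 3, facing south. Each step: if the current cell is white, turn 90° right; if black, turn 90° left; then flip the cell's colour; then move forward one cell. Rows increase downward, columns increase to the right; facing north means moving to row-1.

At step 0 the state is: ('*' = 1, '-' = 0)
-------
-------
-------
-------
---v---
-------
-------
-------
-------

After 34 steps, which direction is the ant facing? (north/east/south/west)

0) -------
-------
-------
-------
---v---
-------
-------
-------
-------
1) -------
-------
-------
-------
--<*---
-------
-------
-------
-------
2) -------
-------
-------
--^----
--**---
-------
-------
-------
-------
3) -------
-------
-------
--*>---
--**---
-------
-------
-------
-------
4) -------
-------
-------
--**---
--*v---
-------
-------
-------
-------
5) -------
-------
-------
--**---
--*->--
-------
-------
-------
-------
6) -------
-------
-------
--**---
--*-*--
----v--
-------
-------
-------
7) -------
-------
-------
--**---
--*-*--
---<*--
-------
-------
-------
8) -------
-------
-------
--**---
--*^*--
---**--
-------
-------
-------
9) -------
-------
-------
--**---
--**>--
---**--
-------
-------
-------
10) -------
-------
-------
--**^--
--**---
---**--
-------
-------
-------
11) -------
-------
-------
--***>-
--**---
---**--
-------
-------
-------
12) -------
-------
-------
--****-
--**-v-
---**--
-------
-------
-------
13) -------
-------
-------
--****-
--**<*-
---**--
-------
-------
-------
14) -------
-------
-------
--**^*-
--****-
---**--
-------
-------
-------
15) -------
-------
-------
--*<-*-
--****-
---**--
-------
-------
-------
16) -------
-------
-------
--*--*-
--*v**-
---**--
-------
-------
-------
17) -------
-------
-------
--*--*-
--*->*-
---**--
-------
-------
-------
18) -------
-------
-------
--*-^*-
--*--*-
---**--
-------
-------
-------
19) -------
-------
-------
--*-*>-
--*--*-
---**--
-------
-------
-------
20) -------
-------
-----^-
--*-*--
--*--*-
---**--
-------
-------
-------
21) -------
-------
-----*>
--*-*--
--*--*-
---**--
-------
-------
-------
22) -------
-------
-----**
--*-*-v
--*--*-
---**--
-------
-------
-------
23) -------
-------
-----**
--*-*<*
--*--*-
---**--
-------
-------
-------
24) -------
-------
-----^*
--*-***
--*--*-
---**--
-------
-------
-------
25) -------
-------
----<-*
--*-***
--*--*-
---**--
-------
-------
-------
26) -------
----^--
----*-*
--*-***
--*--*-
---**--
-------
-------
-------
27) -------
----*>-
----*-*
--*-***
--*--*-
---**--
-------
-------
-------
28) -------
----**-
----*v*
--*-***
--*--*-
---**--
-------
-------
-------
29) -------
----**-
----<**
--*-***
--*--*-
---**--
-------
-------
-------
30) -------
----**-
-----**
--*-v**
--*--*-
---**--
-------
-------
-------
31) -------
----**-
-----**
--*-->*
--*--*-
---**--
-------
-------
-------
32) -------
----**-
-----^*
--*---*
--*--*-
---**--
-------
-------
-------
33) -------
----**-
----<-*
--*---*
--*--*-
---**--
-------
-------
-------
34) -------
----^*-
----*-*
--*---*
--*--*-
---**--
-------
-------
-------

north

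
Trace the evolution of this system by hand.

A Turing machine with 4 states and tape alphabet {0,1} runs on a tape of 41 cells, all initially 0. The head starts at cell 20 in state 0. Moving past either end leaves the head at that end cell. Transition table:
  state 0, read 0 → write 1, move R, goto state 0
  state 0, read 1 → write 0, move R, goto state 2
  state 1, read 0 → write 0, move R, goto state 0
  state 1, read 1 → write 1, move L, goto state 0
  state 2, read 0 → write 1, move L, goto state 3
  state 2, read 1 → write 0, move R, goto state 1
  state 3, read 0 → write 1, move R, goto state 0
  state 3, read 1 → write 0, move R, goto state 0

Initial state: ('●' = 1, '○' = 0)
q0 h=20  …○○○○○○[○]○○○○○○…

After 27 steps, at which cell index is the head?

0) q0 h=20  …○○○○○○[○]○○○○○○…
1) q0 h=21  …○○○○○●[○]○○○○○○…
2) q0 h=22  …○○○○●●[○]○○○○○○…
3) q0 h=23  …○○○●●●[○]○○○○○○…
4) q0 h=24  …○○●●●●[○]○○○○○○…
5) q0 h=25  …○●●●●●[○]○○○○○○…
6) q0 h=26  …●●●●●●[○]○○○○○○…
7) q0 h=27  …●●●●●●[○]○○○○○○…
8) q0 h=28  …●●●●●●[○]○○○○○○…
9) q0 h=29  …●●●●●●[○]○○○○○○…
10) q0 h=30  …●●●●●●[○]○○○○○○…
11) q0 h=31  …●●●●●●[○]○○○○○○…
12) q0 h=32  …●●●●●●[○]○○○○○○…
13) q0 h=33  …●●●●●●[○]○○○○○○…
14) q0 h=34  …●●●●●●[○]○○○○○○|
15) q0 h=35  …●●●●●●[○]○○○○○|
16) q0 h=36  …●●●●●●[○]○○○○|
17) q0 h=37  …●●●●●●[○]○○○|
18) q0 h=38  …●●●●●●[○]○○|
19) q0 h=39  …●●●●●●[○]○|
20) q0 h=40  …●●●●●●[○]|
21) q0 h=40  …●●●●●●[●]|
22) q2 h=40  …●●●●●●[○]|
23) q3 h=39  …●●●●●●[●]●|
24) q0 h=40  …●●●●●○[●]|
25) q2 h=40  …●●●●●○[○]|
26) q3 h=39  …●●●●●●[○]●|
27) q0 h=40  …●●●●●●[●]|

40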